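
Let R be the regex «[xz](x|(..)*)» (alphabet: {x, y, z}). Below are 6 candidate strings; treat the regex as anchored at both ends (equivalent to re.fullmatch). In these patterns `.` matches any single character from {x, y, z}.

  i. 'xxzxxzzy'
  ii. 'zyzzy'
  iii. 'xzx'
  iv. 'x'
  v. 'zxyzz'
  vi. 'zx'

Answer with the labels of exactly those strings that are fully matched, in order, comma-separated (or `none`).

i → no match
ii → match
iii → match
iv → match
v → match
vi → match

ii, iii, iv, v, vi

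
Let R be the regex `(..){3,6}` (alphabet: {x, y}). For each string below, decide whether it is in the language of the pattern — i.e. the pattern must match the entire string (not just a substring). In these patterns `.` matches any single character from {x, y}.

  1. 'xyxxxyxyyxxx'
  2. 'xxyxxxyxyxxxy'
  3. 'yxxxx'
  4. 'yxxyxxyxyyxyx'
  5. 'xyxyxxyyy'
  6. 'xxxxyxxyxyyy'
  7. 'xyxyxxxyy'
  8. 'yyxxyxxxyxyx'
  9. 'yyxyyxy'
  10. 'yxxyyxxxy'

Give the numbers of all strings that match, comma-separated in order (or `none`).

1, 6, 8

1 → match
2 → no match
3 → no match
4 → no match
5 → no match
6 → match
7 → no match
8 → match
9 → no match
10 → no match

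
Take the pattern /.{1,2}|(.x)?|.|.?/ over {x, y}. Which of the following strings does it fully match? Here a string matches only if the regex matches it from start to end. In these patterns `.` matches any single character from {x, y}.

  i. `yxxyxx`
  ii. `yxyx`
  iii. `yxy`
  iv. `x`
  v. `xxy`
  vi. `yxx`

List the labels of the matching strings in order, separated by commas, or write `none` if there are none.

i → no match
ii → no match
iii → no match
iv → match
v → no match
vi → no match

iv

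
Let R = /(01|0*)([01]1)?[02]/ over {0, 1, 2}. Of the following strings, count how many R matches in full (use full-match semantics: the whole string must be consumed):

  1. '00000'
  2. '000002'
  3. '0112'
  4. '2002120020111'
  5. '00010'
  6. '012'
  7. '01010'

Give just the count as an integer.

6

1 → match
2 → match
3 → match
4 → no match
5 → match
6 → match
7 → match
Total matched: 6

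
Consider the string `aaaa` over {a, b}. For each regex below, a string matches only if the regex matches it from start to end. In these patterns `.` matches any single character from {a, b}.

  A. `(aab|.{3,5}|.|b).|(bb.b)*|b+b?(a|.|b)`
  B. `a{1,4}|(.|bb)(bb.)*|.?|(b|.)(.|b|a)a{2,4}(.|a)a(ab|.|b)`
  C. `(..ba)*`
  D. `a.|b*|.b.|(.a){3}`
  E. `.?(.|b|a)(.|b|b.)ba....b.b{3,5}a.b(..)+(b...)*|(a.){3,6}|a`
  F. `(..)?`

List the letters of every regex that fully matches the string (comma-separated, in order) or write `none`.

A → match
B → match
C → no match
D → no match
E → no match
F → no match

A, B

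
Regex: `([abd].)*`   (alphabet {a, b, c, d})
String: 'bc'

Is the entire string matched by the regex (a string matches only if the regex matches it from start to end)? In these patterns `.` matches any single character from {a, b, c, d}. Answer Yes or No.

Yes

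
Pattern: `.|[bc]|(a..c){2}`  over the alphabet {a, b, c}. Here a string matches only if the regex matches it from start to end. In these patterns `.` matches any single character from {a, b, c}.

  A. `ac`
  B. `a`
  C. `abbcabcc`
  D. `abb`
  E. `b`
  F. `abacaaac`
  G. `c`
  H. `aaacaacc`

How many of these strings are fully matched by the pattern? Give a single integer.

A → no match
B → match
C → match
D → no match
E → match
F → match
G → match
H → match
Total matched: 6

6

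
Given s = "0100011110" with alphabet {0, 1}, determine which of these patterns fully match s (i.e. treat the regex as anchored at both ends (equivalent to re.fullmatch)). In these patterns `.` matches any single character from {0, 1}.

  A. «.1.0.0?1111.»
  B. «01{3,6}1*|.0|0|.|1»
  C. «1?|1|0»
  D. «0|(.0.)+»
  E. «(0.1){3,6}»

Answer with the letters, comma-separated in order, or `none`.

A → match
B → no match
C → no match
D → no match
E → no match — must end with "1"

A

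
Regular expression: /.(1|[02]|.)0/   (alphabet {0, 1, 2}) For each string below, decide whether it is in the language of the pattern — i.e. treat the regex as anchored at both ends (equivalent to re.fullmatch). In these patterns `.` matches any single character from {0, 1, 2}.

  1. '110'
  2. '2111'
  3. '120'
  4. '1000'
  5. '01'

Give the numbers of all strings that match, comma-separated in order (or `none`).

1 → match
2 → no match — must end with '0'
3 → match
4 → no match
5 → no match — must end with '0'

1, 3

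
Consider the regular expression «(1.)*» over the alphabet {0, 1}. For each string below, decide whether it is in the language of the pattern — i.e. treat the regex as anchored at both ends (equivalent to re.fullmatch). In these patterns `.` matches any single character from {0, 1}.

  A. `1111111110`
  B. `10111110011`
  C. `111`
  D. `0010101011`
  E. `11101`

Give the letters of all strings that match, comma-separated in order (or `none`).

A

A → match
B → no match
C → no match
D → no match
E → no match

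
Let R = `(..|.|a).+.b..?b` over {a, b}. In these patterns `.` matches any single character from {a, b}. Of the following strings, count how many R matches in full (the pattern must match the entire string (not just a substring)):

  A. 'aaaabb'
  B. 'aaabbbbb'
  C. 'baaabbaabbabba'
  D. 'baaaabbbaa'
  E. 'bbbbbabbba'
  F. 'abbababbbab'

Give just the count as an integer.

2

A → no match
B → match
C → no match — must end with 'b'
D → no match — must end with 'b'
E → no match — must end with 'b'
F → match
Total matched: 2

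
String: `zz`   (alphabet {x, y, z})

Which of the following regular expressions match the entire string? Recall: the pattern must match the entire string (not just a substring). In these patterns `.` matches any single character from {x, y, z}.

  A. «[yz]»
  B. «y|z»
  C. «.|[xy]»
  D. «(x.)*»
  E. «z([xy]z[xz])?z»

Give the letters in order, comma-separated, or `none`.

E

A → no match
B → no match
C → no match
D → no match
E → match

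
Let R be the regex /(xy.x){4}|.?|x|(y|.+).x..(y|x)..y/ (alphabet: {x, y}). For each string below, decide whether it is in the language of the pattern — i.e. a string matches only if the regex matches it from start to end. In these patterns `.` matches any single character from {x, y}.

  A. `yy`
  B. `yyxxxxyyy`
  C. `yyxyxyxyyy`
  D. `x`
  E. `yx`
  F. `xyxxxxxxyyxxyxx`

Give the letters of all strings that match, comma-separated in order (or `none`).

B, D

A → no match
B → match
C → no match
D → match
E → no match
F → no match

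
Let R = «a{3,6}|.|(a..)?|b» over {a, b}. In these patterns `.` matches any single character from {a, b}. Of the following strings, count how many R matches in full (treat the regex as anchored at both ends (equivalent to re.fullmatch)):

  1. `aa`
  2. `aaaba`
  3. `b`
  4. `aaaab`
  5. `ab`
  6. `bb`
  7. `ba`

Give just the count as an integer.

1

1 → no match
2 → no match
3 → match
4 → no match
5 → no match
6 → no match
7 → no match
Total matched: 1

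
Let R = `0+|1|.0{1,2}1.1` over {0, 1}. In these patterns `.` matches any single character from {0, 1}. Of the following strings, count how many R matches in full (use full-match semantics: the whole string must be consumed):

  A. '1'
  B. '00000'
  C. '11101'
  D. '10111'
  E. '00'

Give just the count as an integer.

A → match
B → match
C → no match
D → match
E → match
Total matched: 4

4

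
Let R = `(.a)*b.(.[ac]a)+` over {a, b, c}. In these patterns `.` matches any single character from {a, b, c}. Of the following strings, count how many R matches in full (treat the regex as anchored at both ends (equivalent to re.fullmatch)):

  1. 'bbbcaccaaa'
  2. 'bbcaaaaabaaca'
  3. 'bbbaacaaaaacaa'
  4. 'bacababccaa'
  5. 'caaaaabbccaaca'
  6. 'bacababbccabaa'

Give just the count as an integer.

1. 'bbbcaccaaa' → no match
2 → no match
3 → match
4. 'bacababccaa' → match
5 → match
6 → match
Total matched: 4

4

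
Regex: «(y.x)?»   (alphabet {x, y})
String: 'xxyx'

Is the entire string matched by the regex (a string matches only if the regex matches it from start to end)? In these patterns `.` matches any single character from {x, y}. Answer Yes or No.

No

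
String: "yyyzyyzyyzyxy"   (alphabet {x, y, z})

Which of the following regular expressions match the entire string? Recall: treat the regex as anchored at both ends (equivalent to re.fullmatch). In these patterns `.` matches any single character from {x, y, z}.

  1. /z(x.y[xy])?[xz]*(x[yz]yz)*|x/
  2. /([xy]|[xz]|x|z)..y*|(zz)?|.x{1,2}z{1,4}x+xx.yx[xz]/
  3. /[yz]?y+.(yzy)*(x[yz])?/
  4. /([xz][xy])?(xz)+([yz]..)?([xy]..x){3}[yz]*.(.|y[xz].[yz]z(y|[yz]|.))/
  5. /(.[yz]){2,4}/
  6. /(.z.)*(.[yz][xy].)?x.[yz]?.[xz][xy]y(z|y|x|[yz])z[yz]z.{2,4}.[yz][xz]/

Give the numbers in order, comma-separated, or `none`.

1 → no match
2 → no match
3 → match
4 → no match
5 → no match
6 → no match

3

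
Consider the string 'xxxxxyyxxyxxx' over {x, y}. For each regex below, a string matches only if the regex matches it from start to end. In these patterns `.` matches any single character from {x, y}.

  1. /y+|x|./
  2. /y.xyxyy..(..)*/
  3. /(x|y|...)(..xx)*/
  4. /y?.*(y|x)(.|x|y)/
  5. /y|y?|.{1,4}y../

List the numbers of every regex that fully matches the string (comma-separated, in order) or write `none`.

1 → no match
2 → no match — must start with 'y'
3 → match
4 → match
5 → no match

3, 4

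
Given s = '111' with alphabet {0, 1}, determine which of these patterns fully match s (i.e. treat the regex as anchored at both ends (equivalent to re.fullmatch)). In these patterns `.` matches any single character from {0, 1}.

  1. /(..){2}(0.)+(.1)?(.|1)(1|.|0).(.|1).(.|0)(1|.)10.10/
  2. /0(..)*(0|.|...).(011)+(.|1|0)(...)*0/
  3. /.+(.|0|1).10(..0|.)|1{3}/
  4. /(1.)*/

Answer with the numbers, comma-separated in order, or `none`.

3

1 → no match — must end with '10'
2 → no match — must start with '0'
3 → match
4 → no match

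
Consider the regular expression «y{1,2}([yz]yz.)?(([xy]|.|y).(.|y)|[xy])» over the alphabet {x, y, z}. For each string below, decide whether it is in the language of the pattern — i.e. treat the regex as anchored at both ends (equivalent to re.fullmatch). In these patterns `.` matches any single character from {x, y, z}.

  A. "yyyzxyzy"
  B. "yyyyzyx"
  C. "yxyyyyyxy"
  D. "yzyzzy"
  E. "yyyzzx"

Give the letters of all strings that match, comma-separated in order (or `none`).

A. "yyyzxyzy" → match
B. "yyyyzyx" → match
C. "yxyyyyyxy" → no match
D. "yzyzzy" → match
E. "yyyzzx" → match

A, B, D, E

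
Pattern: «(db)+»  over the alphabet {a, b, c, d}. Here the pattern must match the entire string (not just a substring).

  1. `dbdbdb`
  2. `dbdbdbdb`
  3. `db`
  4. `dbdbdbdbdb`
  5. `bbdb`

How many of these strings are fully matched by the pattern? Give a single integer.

4

1 → match
2 → match
3 → match
4 → match
5 → no match — must start with `db`
Total matched: 4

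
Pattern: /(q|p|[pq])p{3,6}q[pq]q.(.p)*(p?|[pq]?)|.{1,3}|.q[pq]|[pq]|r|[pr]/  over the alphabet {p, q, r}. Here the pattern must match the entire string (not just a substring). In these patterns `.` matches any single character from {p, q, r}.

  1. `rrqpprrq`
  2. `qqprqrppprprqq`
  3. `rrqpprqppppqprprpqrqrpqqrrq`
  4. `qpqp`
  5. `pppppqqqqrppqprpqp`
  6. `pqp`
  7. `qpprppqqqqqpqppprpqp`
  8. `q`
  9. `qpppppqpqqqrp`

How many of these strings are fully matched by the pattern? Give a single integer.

1 → no match
2 → no match
3 → no match
4 → no match
5 → no match
6 → match
7 → no match
8 → match
9 → no match
Total matched: 2

2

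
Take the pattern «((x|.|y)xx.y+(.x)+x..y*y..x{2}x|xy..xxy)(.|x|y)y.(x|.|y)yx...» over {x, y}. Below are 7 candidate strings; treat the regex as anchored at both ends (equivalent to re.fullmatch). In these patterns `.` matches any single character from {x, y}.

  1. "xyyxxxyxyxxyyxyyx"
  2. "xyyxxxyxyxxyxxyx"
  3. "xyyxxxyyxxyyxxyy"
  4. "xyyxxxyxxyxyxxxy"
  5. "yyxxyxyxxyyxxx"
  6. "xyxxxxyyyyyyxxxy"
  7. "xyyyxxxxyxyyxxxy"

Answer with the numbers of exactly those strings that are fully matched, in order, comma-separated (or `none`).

1 → no match
2 → match
3 → no match
4 → no match
5 → no match
6 → match
7 → no match

2, 6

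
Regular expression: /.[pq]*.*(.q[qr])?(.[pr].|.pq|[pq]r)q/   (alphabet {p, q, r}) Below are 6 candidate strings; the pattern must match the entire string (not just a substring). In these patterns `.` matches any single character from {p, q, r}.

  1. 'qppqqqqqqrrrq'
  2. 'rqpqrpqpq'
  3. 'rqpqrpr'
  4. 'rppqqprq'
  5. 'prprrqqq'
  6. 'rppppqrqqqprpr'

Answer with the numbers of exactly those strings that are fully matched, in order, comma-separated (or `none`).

1 → match
2 → no match
3 → no match — must end with 'q'
4 → match
5 → no match
6 → no match — must end with 'q'

1, 4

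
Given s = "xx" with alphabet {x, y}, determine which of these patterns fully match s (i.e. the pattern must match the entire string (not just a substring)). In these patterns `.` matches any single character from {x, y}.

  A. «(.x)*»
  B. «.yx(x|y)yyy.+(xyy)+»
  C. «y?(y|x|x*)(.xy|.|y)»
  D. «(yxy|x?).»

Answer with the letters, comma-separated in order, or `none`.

A → match
B → no match — must end with "xyy"
C → match
D → match

A, C, D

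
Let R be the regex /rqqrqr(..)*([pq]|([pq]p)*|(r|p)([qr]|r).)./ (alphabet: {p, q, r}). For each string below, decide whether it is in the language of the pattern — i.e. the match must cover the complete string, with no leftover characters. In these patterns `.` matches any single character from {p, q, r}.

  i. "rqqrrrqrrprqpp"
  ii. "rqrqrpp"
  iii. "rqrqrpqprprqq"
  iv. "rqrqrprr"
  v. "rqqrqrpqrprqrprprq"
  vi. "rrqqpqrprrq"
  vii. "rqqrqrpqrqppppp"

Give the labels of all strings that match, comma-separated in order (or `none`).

vii

i → no match — must start with "rqqrqr"
ii → no match — must start with "rqqrqr"
iii → no match — must start with "rqqrqr"
iv → no match — must start with "rqqrqr"
v → no match
vi → no match — must start with "rqqrqr"
vii → match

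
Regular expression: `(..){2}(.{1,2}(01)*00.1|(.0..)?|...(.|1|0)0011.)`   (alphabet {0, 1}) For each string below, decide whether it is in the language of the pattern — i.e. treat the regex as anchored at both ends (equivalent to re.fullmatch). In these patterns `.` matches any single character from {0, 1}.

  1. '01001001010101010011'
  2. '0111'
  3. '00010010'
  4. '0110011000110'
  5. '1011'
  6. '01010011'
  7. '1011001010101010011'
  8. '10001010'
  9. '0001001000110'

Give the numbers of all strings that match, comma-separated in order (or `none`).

1, 2, 3, 4, 5, 6, 7, 8, 9

1 → match
2 → match
3 → match
4 → match
5 → match
6 → match
7 → match
8 → match
9 → match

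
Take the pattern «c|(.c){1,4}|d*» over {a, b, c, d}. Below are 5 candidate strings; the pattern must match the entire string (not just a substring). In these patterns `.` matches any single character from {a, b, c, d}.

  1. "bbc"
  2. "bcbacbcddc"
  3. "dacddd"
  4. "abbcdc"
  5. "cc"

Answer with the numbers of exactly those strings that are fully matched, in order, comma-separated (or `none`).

1 → no match
2 → no match
3 → no match
4 → no match
5 → match

5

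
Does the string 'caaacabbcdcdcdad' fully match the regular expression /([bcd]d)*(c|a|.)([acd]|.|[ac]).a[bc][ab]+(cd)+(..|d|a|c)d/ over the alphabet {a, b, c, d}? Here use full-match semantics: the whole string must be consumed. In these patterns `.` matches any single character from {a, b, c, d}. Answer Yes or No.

Yes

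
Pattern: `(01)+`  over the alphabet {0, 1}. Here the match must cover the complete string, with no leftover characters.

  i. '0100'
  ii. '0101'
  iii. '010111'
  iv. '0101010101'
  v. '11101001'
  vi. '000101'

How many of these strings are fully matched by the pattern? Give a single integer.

i → no match — must end with '01'
ii → match
iii → no match — must end with '01'
iv → match
v → no match — must start with '01'
vi → no match — must start with '01'
Total matched: 2

2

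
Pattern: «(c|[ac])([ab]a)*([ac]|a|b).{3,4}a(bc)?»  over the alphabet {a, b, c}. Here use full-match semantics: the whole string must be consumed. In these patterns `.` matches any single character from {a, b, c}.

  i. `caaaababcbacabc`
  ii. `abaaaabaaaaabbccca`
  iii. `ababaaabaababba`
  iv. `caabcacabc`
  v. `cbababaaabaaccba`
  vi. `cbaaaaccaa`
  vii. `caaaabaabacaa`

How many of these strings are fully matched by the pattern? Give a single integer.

i → match
ii → no match
iii → match
iv → match
v → match
vi → match
vii → match
Total matched: 6

6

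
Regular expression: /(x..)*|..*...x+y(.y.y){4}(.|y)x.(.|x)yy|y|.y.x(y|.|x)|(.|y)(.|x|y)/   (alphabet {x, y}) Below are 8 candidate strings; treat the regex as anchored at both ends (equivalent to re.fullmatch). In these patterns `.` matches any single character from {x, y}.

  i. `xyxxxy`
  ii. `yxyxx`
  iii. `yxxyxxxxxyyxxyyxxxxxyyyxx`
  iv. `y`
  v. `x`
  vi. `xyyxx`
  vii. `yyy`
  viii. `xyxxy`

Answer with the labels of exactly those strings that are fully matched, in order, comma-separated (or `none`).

i, iv, vi, viii

i → match
ii → no match
iii → no match
iv → match
v → no match
vi → match
vii → no match
viii → match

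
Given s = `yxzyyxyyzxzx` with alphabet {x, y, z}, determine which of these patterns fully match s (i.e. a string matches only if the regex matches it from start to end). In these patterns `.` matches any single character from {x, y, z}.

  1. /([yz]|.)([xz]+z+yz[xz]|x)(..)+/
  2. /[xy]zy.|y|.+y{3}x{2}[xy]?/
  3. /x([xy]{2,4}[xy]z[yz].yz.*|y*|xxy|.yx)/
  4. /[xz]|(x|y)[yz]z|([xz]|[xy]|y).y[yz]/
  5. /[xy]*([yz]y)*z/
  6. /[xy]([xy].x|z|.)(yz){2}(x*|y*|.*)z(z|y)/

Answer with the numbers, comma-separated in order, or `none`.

1 → match
2 → no match
3 → no match — must start with `x`
4 → no match
5 → no match — must end with `z`
6 → no match

1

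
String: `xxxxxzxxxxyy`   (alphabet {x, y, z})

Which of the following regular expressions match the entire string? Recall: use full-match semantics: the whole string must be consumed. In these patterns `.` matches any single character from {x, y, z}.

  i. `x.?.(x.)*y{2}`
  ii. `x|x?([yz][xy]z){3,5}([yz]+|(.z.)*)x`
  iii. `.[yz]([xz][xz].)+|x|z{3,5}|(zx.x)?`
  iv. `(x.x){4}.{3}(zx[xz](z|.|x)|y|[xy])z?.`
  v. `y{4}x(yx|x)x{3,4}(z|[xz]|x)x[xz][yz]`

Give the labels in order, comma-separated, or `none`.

i → match
ii → no match — must end with `x`
iii → no match
iv → no match
v → no match — must start with `y`

i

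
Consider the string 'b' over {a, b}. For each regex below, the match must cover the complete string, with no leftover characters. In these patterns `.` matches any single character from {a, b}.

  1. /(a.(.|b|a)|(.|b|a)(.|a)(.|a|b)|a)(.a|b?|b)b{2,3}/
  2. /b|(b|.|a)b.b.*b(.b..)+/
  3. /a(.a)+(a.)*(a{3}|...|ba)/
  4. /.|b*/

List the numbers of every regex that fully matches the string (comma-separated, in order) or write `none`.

1 → no match
2 → match
3 → no match — must start with 'a'
4 → match

2, 4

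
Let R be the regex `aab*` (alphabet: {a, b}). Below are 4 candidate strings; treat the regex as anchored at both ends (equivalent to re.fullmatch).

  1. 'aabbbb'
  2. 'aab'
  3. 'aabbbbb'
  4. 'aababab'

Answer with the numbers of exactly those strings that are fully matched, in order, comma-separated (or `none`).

1, 2, 3

1. 'aabbbb' → match
2. 'aab' → match
3. 'aabbbbb' → match
4. 'aababab' → no match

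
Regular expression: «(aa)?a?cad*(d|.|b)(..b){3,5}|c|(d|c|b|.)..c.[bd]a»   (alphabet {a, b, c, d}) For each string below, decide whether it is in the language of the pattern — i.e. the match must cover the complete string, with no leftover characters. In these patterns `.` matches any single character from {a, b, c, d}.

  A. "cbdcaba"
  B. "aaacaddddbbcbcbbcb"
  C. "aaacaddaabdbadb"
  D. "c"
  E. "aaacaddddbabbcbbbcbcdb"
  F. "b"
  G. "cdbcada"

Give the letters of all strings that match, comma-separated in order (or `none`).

A, D, E, G

A → match
B → no match
C → no match
D → match
E → match
F → no match
G → match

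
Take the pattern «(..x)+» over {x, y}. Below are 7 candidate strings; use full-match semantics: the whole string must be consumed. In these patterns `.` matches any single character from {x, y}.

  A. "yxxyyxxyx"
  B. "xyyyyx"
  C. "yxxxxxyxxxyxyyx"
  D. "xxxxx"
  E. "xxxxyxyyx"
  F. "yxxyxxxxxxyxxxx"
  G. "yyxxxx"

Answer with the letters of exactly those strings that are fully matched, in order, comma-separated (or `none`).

A, C, E, F, G

A → match
B → no match
C → match
D → no match
E → match
F → match
G → match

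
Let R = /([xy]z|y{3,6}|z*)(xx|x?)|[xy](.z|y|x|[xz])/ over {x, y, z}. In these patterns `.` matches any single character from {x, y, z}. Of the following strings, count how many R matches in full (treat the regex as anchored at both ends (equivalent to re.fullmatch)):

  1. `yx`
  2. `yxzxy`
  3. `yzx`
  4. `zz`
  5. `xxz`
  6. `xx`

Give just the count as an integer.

5

1. `yx` → match
2. `yxzxy` → no match
3. `yzx` → match
4. `zz` → match
5. `xxz` → match
6. `xx` → match
Total matched: 5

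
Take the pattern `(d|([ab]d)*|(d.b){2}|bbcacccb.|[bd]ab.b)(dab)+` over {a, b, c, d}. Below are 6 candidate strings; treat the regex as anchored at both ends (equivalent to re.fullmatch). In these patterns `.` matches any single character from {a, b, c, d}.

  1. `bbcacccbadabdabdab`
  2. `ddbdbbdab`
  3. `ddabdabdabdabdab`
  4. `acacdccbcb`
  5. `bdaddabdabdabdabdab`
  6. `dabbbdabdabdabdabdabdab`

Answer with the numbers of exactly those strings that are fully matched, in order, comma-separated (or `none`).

1, 2, 3, 5, 6

1 → match
2 → match
3 → match
4 → no match — must end with `dab`
5 → match
6 → match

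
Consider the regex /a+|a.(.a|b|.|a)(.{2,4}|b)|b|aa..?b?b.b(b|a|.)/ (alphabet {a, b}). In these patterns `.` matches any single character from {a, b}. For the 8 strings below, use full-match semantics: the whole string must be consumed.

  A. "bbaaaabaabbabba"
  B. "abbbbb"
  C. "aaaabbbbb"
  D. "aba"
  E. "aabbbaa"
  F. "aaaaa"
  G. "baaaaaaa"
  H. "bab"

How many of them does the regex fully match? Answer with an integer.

A → no match
B → match
C → match
D → no match
E → match
F → match
G → no match
H → no match
Total matched: 4

4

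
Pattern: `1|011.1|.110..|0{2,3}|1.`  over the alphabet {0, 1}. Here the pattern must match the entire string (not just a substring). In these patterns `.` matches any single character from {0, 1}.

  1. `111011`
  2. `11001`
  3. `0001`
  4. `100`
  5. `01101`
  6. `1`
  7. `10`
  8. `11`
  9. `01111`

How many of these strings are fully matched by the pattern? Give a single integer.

6

1 → match
2 → no match
3 → no match
4 → no match
5 → match
6 → match
7 → match
8 → match
9 → match
Total matched: 6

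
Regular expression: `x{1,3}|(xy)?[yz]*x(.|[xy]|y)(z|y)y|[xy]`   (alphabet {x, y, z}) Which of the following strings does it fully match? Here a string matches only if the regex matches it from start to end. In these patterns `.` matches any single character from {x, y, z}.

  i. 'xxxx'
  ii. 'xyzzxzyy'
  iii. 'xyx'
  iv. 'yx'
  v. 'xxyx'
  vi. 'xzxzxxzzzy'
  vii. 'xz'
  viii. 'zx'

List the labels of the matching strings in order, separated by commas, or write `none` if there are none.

i → no match
ii → match
iii → no match
iv → no match
v → no match
vi → no match
vii → no match
viii → no match

ii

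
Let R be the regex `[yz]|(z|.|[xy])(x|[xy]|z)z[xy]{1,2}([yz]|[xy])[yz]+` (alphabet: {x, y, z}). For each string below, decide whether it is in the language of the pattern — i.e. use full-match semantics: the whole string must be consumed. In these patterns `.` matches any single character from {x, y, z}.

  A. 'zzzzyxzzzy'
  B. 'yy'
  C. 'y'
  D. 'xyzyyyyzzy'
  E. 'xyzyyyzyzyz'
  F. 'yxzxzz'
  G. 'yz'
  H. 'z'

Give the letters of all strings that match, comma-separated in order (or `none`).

A → no match
B → no match
C → match
D → match
E → match
F → match
G → no match
H → match

C, D, E, F, H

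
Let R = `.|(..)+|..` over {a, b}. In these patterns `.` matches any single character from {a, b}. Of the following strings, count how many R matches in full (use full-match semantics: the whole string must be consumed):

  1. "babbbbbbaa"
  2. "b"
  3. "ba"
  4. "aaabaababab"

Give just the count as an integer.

1 → match
2 → match
3 → match
4 → no match
Total matched: 3

3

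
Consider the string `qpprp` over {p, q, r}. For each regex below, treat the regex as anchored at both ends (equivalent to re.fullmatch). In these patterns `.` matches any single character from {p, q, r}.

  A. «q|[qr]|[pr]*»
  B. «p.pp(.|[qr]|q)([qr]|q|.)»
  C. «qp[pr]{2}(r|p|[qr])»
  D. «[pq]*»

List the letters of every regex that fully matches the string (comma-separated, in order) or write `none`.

C

A → no match
B → no match — must start with `p`
C → match
D → no match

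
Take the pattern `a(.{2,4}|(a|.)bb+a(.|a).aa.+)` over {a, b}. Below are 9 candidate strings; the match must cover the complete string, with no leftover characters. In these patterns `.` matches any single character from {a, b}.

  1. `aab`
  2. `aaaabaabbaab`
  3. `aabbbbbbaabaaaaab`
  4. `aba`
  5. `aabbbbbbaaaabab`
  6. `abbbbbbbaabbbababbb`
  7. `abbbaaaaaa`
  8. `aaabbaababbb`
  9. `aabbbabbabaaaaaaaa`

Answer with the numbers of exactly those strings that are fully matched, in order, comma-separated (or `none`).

1, 3, 4, 7

1 → match
2 → no match
3 → match
4 → match
5 → no match
6 → no match
7 → match
8 → no match
9 → no match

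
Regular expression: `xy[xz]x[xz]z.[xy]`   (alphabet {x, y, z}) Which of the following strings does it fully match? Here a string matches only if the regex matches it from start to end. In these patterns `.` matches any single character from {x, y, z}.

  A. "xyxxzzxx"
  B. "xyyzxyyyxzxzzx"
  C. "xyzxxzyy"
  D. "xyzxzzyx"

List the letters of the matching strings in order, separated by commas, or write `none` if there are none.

A, C, D

A → match
B → no match
C → match
D → match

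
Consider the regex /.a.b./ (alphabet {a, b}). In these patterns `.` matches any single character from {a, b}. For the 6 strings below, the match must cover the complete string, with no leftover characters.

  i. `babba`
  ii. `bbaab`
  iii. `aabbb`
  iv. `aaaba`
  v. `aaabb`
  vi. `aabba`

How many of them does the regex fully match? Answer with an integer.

5

i → match
ii → no match
iii → match
iv → match
v → match
vi → match
Total matched: 5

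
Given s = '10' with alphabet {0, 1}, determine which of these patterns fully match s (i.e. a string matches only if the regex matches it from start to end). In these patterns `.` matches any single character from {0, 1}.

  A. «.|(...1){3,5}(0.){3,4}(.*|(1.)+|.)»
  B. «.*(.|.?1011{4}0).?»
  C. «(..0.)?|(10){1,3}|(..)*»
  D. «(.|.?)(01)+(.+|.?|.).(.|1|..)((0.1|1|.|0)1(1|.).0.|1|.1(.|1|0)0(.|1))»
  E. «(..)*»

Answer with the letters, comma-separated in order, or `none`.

B, C, E

A → no match
B → match
C → match
D → no match
E → match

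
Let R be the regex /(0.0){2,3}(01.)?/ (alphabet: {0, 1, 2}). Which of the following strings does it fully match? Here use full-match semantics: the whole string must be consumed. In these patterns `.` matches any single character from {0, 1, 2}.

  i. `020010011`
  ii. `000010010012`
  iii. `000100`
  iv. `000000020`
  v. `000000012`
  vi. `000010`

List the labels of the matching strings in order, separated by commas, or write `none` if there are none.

i, ii, iv, v, vi

i → match
ii → match
iii → no match
iv → match
v → match
vi → match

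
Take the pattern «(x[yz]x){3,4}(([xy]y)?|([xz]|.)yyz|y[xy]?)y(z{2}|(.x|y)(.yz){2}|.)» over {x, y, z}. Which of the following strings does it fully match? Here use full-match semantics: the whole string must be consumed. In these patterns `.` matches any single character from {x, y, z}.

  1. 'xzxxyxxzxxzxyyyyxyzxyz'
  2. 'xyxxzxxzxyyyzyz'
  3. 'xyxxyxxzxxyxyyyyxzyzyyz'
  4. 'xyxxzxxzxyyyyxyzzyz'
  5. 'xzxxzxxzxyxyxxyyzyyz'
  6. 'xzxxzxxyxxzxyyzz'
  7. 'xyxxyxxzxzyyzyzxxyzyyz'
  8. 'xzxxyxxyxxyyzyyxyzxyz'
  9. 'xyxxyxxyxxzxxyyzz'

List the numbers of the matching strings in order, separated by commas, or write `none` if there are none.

1 → match
2 → match
3 → match
4 → match
5 → match
6 → match
7 → match
8 → match
9 → match

1, 2, 3, 4, 5, 6, 7, 8, 9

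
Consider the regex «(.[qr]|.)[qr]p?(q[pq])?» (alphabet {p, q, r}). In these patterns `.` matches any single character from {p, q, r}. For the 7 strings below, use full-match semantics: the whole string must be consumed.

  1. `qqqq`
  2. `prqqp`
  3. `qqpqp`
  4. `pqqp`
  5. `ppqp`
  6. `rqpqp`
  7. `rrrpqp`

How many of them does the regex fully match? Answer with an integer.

6

1 → match
2 → match
3 → match
4 → match
5 → no match
6 → match
7 → match
Total matched: 6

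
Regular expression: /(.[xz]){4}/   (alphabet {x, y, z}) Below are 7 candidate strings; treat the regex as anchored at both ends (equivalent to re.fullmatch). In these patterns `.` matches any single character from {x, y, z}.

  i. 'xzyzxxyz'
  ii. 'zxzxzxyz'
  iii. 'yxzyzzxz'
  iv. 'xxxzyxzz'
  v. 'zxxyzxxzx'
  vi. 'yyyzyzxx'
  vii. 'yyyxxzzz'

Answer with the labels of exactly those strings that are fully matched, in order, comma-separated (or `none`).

i, ii, iv

i. 'xzyzxxyz' → match
ii. 'zxzxzxyz' → match
iii. 'yxzyzzxz' → no match
iv. 'xxxzyxzz' → match
v. 'zxxyzxxzx' → no match
vi. 'yyyzyzxx' → no match
vii. 'yyyxxzzz' → no match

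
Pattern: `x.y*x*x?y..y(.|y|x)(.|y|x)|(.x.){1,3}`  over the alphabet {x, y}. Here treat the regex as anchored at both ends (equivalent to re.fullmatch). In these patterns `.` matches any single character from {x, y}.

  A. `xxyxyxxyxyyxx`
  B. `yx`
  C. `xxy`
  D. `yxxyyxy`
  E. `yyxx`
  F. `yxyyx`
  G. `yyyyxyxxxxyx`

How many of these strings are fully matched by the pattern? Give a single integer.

1

A → no match
B. `yx` → no match
C. `xxy` → match
D. `yxxyyxy` → no match
E. `yyxx` → no match
F. `yxyyx` → no match
G. `yyyyxyxxxxyx` → no match
Total matched: 1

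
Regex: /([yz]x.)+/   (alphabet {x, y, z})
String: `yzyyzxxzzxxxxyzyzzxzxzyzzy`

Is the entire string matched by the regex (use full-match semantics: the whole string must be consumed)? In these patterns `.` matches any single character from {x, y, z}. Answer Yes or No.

No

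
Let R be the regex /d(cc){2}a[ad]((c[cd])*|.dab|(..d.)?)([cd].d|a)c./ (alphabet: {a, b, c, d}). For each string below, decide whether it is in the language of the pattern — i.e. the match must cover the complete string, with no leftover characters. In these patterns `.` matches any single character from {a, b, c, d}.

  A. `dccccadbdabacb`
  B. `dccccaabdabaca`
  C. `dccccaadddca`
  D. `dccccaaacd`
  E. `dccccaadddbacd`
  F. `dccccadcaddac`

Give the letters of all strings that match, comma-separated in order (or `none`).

A → match
B → match
C → match
D → match
E → match
F → no match

A, B, C, D, E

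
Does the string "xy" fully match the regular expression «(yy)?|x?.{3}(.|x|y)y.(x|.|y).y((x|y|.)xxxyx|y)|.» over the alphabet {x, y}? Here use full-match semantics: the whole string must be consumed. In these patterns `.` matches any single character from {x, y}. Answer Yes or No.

No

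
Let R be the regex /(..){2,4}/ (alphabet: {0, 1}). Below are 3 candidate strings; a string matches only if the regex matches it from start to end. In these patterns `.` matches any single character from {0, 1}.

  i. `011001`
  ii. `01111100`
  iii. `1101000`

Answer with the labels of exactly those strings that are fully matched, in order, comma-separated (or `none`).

i. `011001` → match
ii. `01111100` → match
iii. `1101000` → no match

i, ii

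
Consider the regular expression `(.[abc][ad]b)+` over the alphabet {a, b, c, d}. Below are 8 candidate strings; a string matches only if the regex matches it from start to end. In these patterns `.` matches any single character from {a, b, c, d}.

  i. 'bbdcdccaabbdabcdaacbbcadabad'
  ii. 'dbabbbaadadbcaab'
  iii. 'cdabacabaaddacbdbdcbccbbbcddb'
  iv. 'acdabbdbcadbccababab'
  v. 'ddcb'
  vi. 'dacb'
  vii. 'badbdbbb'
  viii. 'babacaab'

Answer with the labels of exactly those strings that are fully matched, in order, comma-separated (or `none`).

i → no match — must end with 'b'
ii → no match
iii → no match
iv → no match
v → no match
vi → no match
vii → no match
viii → no match

none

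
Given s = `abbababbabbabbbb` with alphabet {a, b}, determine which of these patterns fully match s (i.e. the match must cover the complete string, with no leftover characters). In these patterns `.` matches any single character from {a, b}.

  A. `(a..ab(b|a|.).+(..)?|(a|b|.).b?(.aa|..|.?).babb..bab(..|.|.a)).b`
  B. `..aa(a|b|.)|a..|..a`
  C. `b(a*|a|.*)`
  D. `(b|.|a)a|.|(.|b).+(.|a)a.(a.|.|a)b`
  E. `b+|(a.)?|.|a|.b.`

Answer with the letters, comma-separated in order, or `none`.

A

A → match
B → no match
C → no match — must start with `b`
D → no match
E → no match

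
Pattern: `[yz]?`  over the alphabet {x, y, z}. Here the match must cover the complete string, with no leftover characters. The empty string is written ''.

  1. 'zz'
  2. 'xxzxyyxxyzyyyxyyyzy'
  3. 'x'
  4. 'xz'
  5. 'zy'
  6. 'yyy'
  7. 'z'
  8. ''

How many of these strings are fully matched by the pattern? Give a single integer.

1 → no match
2 → no match
3 → no match
4 → no match
5 → no match
6 → no match
7 → match
8 → match
Total matched: 2

2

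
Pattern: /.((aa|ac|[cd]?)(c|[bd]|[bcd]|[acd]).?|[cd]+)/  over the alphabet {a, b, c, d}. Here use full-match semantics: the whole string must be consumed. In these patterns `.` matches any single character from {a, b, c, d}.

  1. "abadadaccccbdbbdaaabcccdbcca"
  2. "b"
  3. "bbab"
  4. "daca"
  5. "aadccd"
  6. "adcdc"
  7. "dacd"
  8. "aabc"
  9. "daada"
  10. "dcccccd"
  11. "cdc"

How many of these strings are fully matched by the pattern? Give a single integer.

1 → no match
2 → no match
3 → no match
4 → match
5 → no match
6 → match
7 → match
8 → no match
9 → match
10 → match
11 → match
Total matched: 6

6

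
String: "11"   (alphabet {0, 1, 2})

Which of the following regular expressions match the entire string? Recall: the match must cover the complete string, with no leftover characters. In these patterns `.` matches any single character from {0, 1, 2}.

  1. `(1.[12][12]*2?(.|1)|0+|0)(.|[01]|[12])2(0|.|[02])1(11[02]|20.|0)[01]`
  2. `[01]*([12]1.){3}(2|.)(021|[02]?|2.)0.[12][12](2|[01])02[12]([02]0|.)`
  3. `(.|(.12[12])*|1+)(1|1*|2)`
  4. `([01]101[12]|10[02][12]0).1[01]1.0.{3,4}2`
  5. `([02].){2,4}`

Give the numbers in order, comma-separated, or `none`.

1 → no match
2 → no match
3 → match
4 → no match — must end with "2"
5 → no match

3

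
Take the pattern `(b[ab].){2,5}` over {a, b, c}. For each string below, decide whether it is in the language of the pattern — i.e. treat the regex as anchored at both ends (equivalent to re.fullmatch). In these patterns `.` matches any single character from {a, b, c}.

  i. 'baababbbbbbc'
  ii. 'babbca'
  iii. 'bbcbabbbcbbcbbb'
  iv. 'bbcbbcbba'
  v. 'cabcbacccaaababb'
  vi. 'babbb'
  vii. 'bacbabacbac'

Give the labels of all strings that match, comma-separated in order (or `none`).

i, iii, iv

i → match
ii → no match
iii → match
iv → match
v → no match — must start with 'b'
vi → no match
vii → no match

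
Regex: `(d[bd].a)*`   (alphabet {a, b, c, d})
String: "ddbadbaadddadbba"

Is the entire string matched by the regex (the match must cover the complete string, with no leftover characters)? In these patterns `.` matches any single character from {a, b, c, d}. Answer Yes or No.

Yes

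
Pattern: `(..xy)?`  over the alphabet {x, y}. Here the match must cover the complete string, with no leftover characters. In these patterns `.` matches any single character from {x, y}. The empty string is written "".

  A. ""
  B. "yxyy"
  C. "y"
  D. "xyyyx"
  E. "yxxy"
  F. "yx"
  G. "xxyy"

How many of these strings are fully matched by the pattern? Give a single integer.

2

A. "" → match
B. "yxyy" → no match
C. "y" → no match
D. "xyyyx" → no match
E. "yxxy" → match
F. "yx" → no match
G. "xxyy" → no match
Total matched: 2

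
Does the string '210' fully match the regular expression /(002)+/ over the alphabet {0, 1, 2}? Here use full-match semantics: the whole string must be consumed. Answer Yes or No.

No

Every match must start with '002', but '210' does not.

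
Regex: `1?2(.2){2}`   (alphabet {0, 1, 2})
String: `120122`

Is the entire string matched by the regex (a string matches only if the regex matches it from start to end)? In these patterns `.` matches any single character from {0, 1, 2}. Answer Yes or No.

No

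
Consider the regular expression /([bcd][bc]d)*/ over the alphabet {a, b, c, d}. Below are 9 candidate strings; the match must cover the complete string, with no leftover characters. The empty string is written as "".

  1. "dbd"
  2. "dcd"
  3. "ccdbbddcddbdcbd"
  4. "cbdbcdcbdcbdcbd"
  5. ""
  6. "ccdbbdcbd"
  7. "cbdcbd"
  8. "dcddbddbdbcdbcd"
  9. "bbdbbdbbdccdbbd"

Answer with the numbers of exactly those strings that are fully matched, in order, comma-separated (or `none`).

1 → match
2 → match
3 → match
4 → match
5 → match
6 → match
7 → match
8 → match
9 → match

1, 2, 3, 4, 5, 6, 7, 8, 9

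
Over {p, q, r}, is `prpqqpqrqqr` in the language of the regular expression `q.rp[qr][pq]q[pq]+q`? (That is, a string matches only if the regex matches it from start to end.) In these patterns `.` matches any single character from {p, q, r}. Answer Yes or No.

No

Every match must start with `q`, but `prpqqpqrqqr` does not.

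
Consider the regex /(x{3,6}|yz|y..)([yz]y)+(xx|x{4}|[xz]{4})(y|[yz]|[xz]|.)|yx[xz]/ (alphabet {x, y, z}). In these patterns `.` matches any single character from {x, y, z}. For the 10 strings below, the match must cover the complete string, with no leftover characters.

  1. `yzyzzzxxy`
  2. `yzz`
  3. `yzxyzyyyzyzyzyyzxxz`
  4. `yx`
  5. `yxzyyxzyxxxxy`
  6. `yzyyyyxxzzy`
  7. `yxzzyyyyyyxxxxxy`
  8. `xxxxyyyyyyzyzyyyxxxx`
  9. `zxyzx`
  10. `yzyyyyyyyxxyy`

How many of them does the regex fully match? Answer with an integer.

1 → no match
2 → no match
3 → no match
4 → no match
5 → no match
6 → match
7 → no match
8 → no match
9 → no match
10 → no match
Total matched: 1

1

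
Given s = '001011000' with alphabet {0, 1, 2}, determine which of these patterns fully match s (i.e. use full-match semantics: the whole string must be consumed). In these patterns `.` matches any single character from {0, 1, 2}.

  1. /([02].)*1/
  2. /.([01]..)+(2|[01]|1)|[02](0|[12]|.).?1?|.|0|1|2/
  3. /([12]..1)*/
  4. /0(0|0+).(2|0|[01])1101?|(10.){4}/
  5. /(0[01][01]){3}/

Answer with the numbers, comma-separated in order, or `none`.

5

1 → no match — must end with '1'
2 → no match
3 → no match
4 → no match
5 → match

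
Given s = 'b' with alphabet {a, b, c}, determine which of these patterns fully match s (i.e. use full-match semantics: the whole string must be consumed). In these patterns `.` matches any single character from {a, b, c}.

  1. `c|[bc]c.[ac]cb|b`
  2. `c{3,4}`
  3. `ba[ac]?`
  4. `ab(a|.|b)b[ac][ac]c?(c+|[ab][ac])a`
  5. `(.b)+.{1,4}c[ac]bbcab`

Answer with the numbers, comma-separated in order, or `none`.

1 → match
2 → no match — must start with 'c'
3 → no match — must start with 'ba'
4 → no match — must start with 'ab'
5 → no match — must end with 'bbcab'

1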